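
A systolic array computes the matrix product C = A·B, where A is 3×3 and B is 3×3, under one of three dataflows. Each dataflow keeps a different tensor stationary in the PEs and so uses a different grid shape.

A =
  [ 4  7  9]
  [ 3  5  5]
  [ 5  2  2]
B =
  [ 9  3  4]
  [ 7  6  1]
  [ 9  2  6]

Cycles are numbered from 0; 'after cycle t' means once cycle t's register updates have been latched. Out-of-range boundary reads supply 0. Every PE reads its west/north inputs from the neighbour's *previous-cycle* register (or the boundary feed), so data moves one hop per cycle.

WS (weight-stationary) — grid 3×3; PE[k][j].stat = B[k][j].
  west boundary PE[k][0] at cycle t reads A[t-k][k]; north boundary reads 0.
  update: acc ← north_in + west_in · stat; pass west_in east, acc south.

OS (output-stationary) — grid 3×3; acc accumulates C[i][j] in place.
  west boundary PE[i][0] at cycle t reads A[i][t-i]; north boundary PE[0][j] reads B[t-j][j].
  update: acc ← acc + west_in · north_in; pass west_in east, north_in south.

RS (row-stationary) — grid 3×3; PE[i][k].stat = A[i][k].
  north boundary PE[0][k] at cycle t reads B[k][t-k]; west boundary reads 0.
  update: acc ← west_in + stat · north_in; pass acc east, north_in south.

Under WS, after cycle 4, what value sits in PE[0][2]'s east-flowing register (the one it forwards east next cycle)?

Tracing WS — 3×3 array, target PE[0][2]:
  t=0 PE[0][1]: acc=0 h=0 v=0
  t=0 PE[0][2]: acc=0 h=0 v=0
  t=1 PE[0][1]: acc=12 h=4 v=12
  t=1 PE[0][2]: acc=0 h=0 v=0
  t=2 PE[0][1]: acc=9 h=3 v=9
  t=2 PE[0][2]: acc=16 h=4 v=16
  t=3 PE[0][1]: acc=15 h=5 v=15
  t=3 PE[0][2]: acc=12 h=3 v=12
  t=4 PE[0][1]: acc=0 h=0 v=0
  t=4 PE[0][2]: acc=20 h=5 v=20

register = 5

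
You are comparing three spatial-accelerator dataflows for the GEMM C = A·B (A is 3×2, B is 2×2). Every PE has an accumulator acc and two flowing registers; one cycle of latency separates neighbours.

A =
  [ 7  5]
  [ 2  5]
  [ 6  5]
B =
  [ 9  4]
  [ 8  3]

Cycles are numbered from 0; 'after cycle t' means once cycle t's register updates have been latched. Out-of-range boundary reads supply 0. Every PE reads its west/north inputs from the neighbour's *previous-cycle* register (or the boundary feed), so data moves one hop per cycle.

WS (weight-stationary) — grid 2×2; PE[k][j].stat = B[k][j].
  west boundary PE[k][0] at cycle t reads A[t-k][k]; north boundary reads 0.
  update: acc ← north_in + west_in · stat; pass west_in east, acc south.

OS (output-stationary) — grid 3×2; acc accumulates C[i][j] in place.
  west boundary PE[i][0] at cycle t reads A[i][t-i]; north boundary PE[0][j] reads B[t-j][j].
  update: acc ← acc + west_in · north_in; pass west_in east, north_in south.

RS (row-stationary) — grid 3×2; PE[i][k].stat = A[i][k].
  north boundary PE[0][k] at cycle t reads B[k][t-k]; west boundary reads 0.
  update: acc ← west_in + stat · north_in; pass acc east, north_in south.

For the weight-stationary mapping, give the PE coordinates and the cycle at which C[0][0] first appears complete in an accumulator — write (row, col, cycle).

(row, col, cycle) = (1, 0, 1)

WS — PE[1][0] is where C[0][0] collects:
  @0  [1,0]  acc 0  |  →0  ↓0
  @1  [1,0]  acc 103  |  →5  ↓103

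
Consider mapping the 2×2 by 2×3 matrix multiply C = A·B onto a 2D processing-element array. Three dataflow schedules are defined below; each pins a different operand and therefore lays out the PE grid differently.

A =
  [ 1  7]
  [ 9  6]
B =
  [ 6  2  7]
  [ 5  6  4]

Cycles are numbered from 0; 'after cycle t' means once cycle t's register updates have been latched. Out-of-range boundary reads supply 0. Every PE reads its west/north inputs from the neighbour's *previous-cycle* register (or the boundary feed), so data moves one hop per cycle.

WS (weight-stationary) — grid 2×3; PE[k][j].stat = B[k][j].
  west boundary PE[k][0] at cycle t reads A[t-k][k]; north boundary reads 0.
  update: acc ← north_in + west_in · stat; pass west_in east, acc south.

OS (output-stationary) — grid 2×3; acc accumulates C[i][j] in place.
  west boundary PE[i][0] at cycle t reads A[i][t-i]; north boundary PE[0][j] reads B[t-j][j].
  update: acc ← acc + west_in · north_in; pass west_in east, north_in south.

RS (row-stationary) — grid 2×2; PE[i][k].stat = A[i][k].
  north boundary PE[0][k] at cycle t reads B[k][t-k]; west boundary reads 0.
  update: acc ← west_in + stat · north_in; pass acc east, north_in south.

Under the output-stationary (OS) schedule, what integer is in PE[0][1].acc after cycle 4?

PE[0][1].acc = 44

OS 2×3: PE[0][1] cycle-by-cycle (with neighbour feeds):
  t=0 PE[0][0]: acc=6 h=1 v=6
  t=0 PE[0][1]: acc=0 h=0 v=0
  t=1 PE[0][0]: acc=41 h=7 v=5
  t=1 PE[0][1]: acc=2 h=1 v=2
  t=2 PE[0][0]: acc=41 h=0 v=0
  t=2 PE[0][1]: acc=44 h=7 v=6
  t=3 PE[0][0]: acc=41 h=0 v=0
  t=3 PE[0][1]: acc=44 h=0 v=0
  t=4 PE[0][0]: acc=41 h=0 v=0
  t=4 PE[0][1]: acc=44 h=0 v=0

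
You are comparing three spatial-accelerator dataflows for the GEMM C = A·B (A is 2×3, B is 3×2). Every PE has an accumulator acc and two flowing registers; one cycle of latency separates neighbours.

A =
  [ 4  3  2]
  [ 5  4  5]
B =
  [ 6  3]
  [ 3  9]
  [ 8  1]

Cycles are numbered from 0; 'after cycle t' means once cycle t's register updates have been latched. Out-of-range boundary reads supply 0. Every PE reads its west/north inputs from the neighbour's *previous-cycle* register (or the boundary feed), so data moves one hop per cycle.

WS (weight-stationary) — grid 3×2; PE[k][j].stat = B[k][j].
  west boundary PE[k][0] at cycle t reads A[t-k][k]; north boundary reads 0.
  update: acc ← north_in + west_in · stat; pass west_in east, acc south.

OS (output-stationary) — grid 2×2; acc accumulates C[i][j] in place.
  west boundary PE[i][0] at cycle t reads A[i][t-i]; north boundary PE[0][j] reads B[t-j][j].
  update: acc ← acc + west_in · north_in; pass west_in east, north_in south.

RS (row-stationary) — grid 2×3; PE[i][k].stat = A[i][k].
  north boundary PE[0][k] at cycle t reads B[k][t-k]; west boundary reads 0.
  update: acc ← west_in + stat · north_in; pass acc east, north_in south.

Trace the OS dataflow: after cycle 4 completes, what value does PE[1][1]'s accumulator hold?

PE[1][1].acc = 56

OS (2×2). Following PE[1][1] plus its west/north inputs:
  t=0 PE[0][1]: acc=0 h=0 v=0
  t=0 PE[1][0]: acc=0 h=0 v=0
  t=0 PE[1][1]: acc=0 h=0 v=0
  t=1 PE[0][1]: acc=12 h=4 v=3
  t=1 PE[1][0]: acc=30 h=5 v=6
  t=1 PE[1][1]: acc=0 h=0 v=0
  t=2 PE[0][1]: acc=39 h=3 v=9
  t=2 PE[1][0]: acc=42 h=4 v=3
  t=2 PE[1][1]: acc=15 h=5 v=3
  t=3 PE[0][1]: acc=41 h=2 v=1
  t=3 PE[1][0]: acc=82 h=5 v=8
  t=3 PE[1][1]: acc=51 h=4 v=9
  t=4 PE[0][1]: acc=41 h=0 v=0
  t=4 PE[1][0]: acc=82 h=0 v=0
  t=4 PE[1][1]: acc=56 h=5 v=1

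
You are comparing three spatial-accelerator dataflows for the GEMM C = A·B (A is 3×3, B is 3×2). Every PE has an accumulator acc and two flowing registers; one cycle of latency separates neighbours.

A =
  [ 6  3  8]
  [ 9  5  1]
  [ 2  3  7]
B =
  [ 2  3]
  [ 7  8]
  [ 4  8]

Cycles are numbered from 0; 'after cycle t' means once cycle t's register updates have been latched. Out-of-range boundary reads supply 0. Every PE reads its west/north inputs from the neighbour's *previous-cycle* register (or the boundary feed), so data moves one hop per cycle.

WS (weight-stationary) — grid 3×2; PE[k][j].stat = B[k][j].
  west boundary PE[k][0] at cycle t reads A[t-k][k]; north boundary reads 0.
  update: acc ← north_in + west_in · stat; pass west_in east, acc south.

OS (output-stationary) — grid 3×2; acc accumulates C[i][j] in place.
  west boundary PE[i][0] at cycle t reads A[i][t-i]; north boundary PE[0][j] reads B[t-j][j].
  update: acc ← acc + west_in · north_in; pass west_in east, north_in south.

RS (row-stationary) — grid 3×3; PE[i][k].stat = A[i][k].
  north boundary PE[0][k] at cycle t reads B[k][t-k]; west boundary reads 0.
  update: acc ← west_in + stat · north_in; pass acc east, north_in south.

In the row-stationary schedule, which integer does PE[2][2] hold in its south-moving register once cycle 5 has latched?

register = 8

RS on a 3×3 grid — tracing PE[2][2] and its feeders:
  t=0 PE[1][2]: acc=0 h=0 v=0
  t=0 PE[2][1]: acc=0 h=0 v=0
  t=0 PE[2][2]: acc=0 h=0 v=0
  t=1 PE[1][2]: acc=0 h=0 v=0
  t=1 PE[2][1]: acc=0 h=0 v=0
  t=1 PE[2][2]: acc=0 h=0 v=0
  t=2 PE[1][2]: acc=0 h=0 v=0
  t=2 PE[2][1]: acc=0 h=0 v=0
  t=2 PE[2][2]: acc=0 h=0 v=0
  t=3 PE[1][2]: acc=57 h=57 v=4
  t=3 PE[2][1]: acc=25 h=25 v=7
  t=3 PE[2][2]: acc=0 h=0 v=0
  t=4 PE[1][2]: acc=75 h=75 v=8
  t=4 PE[2][1]: acc=30 h=30 v=8
  t=4 PE[2][2]: acc=53 h=53 v=4
  t=5 PE[1][2]: acc=0 h=0 v=0
  t=5 PE[2][1]: acc=0 h=0 v=0
  t=5 PE[2][2]: acc=86 h=86 v=8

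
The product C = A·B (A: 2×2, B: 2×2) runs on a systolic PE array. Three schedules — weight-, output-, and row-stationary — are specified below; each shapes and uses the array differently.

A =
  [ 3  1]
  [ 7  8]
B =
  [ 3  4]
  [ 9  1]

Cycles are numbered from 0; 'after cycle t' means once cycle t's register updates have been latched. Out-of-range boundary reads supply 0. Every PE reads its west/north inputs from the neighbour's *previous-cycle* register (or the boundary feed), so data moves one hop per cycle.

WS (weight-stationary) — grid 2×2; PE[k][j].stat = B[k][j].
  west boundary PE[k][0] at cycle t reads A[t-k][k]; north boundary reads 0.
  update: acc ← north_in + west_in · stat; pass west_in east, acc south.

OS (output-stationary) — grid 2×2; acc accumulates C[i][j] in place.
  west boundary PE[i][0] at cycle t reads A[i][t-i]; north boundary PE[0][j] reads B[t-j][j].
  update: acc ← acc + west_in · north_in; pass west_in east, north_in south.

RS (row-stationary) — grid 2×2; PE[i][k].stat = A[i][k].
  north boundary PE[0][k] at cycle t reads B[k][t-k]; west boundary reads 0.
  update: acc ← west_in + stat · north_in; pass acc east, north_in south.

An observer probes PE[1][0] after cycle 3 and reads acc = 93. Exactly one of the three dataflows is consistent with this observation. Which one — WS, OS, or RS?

dataflow = OS

Under WS (2×2), PE[1][0]:
  cycle 0: PE[1][0] → acc 0, east 0, south 0
  cycle 1: PE[1][0] → acc 18, east 1, south 18
  cycle 2: PE[1][0] → acc 93, east 8, south 93
  cycle 3: PE[1][0] → acc 0, east 0, south 0
Under OS (2×2), PE[1][0]:
  cycle 0: PE[1][0] → acc 0, east 0, south 0
  cycle 1: PE[1][0] → acc 21, east 7, south 3
  cycle 2: PE[1][0] → acc 93, east 8, south 9
  cycle 3: PE[1][0] → acc 93, east 0, south 0
Under RS (2×2), PE[1][0]:
  cycle 0: PE[1][0] → acc 0, east 0, south 0
  cycle 1: PE[1][0] → acc 21, east 21, south 3
  cycle 2: PE[1][0] → acc 28, east 28, south 4
  cycle 3: PE[1][0] → acc 0, east 0, south 0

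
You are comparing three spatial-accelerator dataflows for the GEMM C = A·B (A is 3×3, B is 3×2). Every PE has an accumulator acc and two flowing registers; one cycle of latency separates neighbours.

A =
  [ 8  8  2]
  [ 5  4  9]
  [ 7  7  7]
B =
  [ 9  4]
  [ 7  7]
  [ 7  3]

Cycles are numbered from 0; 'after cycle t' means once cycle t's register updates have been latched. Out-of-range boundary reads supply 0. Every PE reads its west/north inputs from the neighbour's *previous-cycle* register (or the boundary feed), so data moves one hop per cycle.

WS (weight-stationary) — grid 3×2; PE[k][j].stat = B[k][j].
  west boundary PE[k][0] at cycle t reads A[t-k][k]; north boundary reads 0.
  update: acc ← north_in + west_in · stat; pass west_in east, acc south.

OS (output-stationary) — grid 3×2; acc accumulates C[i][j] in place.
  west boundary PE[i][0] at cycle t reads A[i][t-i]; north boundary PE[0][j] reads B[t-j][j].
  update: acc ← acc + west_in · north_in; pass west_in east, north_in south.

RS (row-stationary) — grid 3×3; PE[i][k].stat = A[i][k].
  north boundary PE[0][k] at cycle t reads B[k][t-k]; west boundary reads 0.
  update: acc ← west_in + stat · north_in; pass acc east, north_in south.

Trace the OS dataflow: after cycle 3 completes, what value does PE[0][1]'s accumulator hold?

Tracing OS — 3×2 array, target PE[0][1]:
  0: (0,0).acc=72  regs=<8,9>
  0: (0,1).acc=0  regs=<0,0>
  1: (0,0).acc=128  regs=<8,7>
  1: (0,1).acc=32  regs=<8,4>
  2: (0,0).acc=142  regs=<2,7>
  2: (0,1).acc=88  regs=<8,7>
  3: (0,0).acc=142  regs=<0,0>
  3: (0,1).acc=94  regs=<2,3>

PE[0][1].acc = 94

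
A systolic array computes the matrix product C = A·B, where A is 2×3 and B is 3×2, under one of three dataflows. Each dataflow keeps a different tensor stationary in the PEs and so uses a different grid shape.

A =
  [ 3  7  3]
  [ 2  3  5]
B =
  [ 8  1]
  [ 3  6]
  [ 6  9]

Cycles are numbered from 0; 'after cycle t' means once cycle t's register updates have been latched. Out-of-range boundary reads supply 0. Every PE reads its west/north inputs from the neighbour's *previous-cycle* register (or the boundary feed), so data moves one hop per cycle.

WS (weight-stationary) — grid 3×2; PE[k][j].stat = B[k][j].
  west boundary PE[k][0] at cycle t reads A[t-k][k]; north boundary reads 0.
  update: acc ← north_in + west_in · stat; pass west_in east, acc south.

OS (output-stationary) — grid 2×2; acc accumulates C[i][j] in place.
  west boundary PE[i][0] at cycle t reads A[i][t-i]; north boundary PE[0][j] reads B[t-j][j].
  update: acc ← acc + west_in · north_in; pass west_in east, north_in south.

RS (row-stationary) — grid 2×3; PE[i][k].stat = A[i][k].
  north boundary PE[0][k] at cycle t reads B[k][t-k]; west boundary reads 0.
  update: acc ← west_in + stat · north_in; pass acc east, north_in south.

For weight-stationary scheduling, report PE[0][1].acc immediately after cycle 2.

Tracing WS — 3×2 array, target PE[0][1]:
  t=0 PE[0][0]: acc=24 h=3 v=24
  t=0 PE[0][1]: acc=0 h=0 v=0
  t=1 PE[0][0]: acc=16 h=2 v=16
  t=1 PE[0][1]: acc=3 h=3 v=3
  t=2 PE[0][0]: acc=0 h=0 v=0
  t=2 PE[0][1]: acc=2 h=2 v=2

PE[0][1].acc = 2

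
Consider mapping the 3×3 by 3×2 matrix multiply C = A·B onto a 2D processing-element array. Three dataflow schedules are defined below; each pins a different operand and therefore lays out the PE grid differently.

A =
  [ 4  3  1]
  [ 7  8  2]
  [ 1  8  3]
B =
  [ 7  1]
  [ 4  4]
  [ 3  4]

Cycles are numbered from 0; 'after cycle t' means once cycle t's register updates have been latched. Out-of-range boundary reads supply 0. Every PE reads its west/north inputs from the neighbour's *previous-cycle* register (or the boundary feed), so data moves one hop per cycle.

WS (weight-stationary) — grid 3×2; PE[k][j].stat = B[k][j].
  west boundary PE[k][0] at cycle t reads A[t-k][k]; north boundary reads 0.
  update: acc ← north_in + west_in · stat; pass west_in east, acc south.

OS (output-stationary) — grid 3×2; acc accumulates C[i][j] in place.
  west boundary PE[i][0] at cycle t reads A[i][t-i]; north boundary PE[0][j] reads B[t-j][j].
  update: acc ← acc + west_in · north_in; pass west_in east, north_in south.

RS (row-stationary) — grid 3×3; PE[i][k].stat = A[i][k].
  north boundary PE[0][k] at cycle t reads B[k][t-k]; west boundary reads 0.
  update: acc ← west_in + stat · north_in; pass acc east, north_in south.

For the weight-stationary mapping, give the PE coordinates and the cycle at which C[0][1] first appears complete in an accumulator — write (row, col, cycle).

WS — PE[2][1] is where C[0][1] collects:
  c0 r2c1: 0 / 0 / 0
  c1 r2c1: 0 / 0 / 0
  c2 r2c1: 0 / 0 / 0
  c3 r2c1: 20 / 1 / 20

(row, col, cycle) = (2, 1, 3)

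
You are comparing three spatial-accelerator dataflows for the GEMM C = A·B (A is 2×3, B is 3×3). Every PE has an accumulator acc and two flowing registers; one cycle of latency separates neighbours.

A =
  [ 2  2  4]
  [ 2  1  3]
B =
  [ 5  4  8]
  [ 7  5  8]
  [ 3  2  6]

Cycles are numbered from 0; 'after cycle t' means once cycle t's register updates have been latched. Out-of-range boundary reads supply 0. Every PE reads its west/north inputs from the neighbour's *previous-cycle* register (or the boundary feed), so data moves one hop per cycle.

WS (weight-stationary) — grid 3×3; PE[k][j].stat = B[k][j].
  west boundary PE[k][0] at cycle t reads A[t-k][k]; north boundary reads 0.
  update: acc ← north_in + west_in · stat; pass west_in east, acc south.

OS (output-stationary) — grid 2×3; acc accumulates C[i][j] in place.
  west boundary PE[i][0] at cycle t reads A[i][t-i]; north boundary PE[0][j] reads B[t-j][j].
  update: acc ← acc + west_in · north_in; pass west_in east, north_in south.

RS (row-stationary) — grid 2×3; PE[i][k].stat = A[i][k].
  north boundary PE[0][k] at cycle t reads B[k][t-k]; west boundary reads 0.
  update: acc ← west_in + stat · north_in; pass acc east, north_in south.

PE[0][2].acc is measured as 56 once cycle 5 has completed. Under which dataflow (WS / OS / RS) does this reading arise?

WS (3×3 grid), PE[0][2]:
  [0] (0,2) acc=0 (h:0 v:0)
  [1] (0,2) acc=0 (h:0 v:0)
  [2] (0,2) acc=16 (h:2 v:16)
  [3] (0,2) acc=16 (h:2 v:16)
  [4] (0,2) acc=0 (h:0 v:0)
  [5] (0,2) acc=0 (h:0 v:0)
OS (2×3 grid), PE[0][2]:
  [0] (0,2) acc=0 (h:0 v:0)
  [1] (0,2) acc=0 (h:0 v:0)
  [2] (0,2) acc=16 (h:2 v:8)
  [3] (0,2) acc=32 (h:2 v:8)
  [4] (0,2) acc=56 (h:4 v:6)
  [5] (0,2) acc=56 (h:0 v:0)
RS (2×3 grid), PE[0][2]:
  [0] (0,2) acc=0 (h:0 v:0)
  [1] (0,2) acc=0 (h:0 v:0)
  [2] (0,2) acc=36 (h:36 v:3)
  [3] (0,2) acc=26 (h:26 v:2)
  [4] (0,2) acc=56 (h:56 v:6)
  [5] (0,2) acc=0 (h:0 v:0)

dataflow = OS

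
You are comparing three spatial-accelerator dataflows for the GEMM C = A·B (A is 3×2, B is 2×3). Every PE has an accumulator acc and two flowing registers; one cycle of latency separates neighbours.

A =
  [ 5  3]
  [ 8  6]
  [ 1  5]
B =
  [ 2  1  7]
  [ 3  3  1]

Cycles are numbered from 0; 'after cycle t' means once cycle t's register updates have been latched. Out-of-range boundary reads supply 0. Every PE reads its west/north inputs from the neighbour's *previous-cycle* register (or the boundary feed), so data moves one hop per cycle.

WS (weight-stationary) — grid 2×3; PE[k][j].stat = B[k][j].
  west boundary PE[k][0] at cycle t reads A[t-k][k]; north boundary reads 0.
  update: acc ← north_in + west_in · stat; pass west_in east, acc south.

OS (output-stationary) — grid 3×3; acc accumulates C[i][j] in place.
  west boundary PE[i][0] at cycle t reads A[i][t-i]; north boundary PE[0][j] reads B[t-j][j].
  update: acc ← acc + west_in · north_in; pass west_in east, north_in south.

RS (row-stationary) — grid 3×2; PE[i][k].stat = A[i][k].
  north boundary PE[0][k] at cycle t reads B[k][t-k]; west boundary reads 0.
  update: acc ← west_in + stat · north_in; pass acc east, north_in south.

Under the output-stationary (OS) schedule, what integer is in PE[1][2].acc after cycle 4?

OS (3×3). Following PE[1][2] plus its west/north inputs:
  0: (0,2).acc=0  regs=<0,0>
  0: (1,1).acc=0  regs=<0,0>
  0: (1,2).acc=0  regs=<0,0>
  1: (0,2).acc=0  regs=<0,0>
  1: (1,1).acc=0  regs=<0,0>
  1: (1,2).acc=0  regs=<0,0>
  2: (0,2).acc=35  regs=<5,7>
  2: (1,1).acc=8  regs=<8,1>
  2: (1,2).acc=0  regs=<0,0>
  3: (0,2).acc=38  regs=<3,1>
  3: (1,1).acc=26  regs=<6,3>
  3: (1,2).acc=56  regs=<8,7>
  4: (0,2).acc=38  regs=<0,0>
  4: (1,1).acc=26  regs=<0,0>
  4: (1,2).acc=62  regs=<6,1>

PE[1][2].acc = 62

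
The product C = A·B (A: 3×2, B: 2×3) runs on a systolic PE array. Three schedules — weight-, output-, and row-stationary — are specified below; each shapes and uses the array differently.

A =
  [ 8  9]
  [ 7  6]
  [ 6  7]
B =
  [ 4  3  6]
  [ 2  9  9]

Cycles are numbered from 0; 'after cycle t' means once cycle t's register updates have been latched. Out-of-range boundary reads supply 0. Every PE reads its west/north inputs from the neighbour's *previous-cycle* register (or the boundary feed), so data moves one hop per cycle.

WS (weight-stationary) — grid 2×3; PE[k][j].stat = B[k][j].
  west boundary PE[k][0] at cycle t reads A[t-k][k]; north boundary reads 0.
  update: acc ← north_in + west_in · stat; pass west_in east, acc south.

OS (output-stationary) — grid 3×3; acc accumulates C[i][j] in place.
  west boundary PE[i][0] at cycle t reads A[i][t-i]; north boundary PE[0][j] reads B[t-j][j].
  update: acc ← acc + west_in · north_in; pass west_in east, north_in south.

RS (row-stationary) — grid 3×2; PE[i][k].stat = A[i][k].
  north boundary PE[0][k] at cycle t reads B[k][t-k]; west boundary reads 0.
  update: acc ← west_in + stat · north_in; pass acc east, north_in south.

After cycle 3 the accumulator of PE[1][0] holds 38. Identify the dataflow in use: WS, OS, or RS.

dataflow = WS

Under WS (2×3), PE[1][0]:
  cycle 0: PE[1][0] → acc 0, east 0, south 0
  cycle 1: PE[1][0] → acc 50, east 9, south 50
  cycle 2: PE[1][0] → acc 40, east 6, south 40
  cycle 3: PE[1][0] → acc 38, east 7, south 38
Under OS (3×3), PE[1][0]:
  cycle 0: PE[1][0] → acc 0, east 0, south 0
  cycle 1: PE[1][0] → acc 28, east 7, south 4
  cycle 2: PE[1][0] → acc 40, east 6, south 2
  cycle 3: PE[1][0] → acc 40, east 0, south 0
Under RS (3×2), PE[1][0]:
  cycle 0: PE[1][0] → acc 0, east 0, south 0
  cycle 1: PE[1][0] → acc 28, east 28, south 4
  cycle 2: PE[1][0] → acc 21, east 21, south 3
  cycle 3: PE[1][0] → acc 42, east 42, south 6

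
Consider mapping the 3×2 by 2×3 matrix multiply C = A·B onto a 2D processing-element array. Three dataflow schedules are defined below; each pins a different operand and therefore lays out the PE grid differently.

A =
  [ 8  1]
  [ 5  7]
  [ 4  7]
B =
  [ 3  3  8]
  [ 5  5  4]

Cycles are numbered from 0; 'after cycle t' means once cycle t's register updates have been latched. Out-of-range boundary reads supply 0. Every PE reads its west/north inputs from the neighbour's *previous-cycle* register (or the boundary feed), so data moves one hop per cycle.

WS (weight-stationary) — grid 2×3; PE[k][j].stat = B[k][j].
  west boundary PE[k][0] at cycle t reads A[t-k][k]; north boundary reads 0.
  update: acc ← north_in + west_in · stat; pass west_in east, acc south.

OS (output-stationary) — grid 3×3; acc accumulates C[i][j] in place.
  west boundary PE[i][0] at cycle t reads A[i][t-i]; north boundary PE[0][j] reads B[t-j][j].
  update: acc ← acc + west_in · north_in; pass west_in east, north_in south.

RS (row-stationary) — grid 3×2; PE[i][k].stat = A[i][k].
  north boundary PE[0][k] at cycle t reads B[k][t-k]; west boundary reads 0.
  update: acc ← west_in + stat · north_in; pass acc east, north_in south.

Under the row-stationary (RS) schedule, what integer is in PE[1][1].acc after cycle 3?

RS on a 3×2 grid — tracing PE[1][1] and its feeders:
  0: (0,1).acc=0  regs=<0,0>
  0: (1,0).acc=0  regs=<0,0>
  0: (1,1).acc=0  regs=<0,0>
  1: (0,1).acc=29  regs=<29,5>
  1: (1,0).acc=15  regs=<15,3>
  1: (1,1).acc=0  regs=<0,0>
  2: (0,1).acc=29  regs=<29,5>
  2: (1,0).acc=15  regs=<15,3>
  2: (1,1).acc=50  regs=<50,5>
  3: (0,1).acc=68  regs=<68,4>
  3: (1,0).acc=40  regs=<40,8>
  3: (1,1).acc=50  regs=<50,5>

PE[1][1].acc = 50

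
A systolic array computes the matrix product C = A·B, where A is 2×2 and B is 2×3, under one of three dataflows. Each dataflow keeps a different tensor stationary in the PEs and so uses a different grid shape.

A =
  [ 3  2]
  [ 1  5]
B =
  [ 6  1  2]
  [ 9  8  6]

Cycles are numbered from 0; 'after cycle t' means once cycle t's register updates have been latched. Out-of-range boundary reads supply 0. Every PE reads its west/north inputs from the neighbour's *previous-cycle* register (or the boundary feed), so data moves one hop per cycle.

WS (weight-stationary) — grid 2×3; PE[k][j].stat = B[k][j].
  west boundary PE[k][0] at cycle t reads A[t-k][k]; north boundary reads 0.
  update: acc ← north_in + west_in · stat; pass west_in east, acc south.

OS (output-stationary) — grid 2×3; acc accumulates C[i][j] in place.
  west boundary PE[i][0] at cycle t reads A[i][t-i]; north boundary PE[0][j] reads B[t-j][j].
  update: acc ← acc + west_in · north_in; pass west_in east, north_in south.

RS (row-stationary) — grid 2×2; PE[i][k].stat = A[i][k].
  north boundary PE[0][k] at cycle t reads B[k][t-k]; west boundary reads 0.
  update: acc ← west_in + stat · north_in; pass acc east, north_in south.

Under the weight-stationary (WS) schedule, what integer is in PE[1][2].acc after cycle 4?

PE[1][2].acc = 32

WS on a 2×3 grid — tracing PE[1][2] and its feeders:
  0: (0,2).acc=0  regs=<0,0>
  0: (1,1).acc=0  regs=<0,0>
  0: (1,2).acc=0  regs=<0,0>
  1: (0,2).acc=0  regs=<0,0>
  1: (1,1).acc=0  regs=<0,0>
  1: (1,2).acc=0  regs=<0,0>
  2: (0,2).acc=6  regs=<3,6>
  2: (1,1).acc=19  regs=<2,19>
  2: (1,2).acc=0  regs=<0,0>
  3: (0,2).acc=2  regs=<1,2>
  3: (1,1).acc=41  regs=<5,41>
  3: (1,2).acc=18  regs=<2,18>
  4: (0,2).acc=0  regs=<0,0>
  4: (1,1).acc=0  regs=<0,0>
  4: (1,2).acc=32  regs=<5,32>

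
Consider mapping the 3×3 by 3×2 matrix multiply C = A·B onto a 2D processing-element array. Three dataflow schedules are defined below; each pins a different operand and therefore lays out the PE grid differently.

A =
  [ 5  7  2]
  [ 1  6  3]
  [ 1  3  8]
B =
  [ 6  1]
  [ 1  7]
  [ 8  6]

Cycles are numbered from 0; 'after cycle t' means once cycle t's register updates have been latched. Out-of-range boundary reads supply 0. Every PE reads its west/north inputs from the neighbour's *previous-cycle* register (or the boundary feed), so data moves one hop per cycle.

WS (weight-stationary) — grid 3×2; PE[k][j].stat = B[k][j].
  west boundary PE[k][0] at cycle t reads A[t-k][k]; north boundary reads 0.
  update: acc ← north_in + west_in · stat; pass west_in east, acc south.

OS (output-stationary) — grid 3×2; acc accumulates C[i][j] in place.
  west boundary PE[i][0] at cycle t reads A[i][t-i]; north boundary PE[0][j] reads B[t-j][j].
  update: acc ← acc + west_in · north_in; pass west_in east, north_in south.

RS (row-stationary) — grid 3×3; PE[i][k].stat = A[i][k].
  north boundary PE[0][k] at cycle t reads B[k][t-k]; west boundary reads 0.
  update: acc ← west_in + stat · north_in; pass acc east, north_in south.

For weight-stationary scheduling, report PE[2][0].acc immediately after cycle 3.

PE[2][0].acc = 36

WS 3×2: PE[2][0] cycle-by-cycle (with neighbour feeds):
  @0  [1,0]  acc 0  |  →0  ↓0
  @0  [2,0]  acc 0  |  →0  ↓0
  @1  [1,0]  acc 37  |  →7  ↓37
  @1  [2,0]  acc 0  |  →0  ↓0
  @2  [1,0]  acc 12  |  →6  ↓12
  @2  [2,0]  acc 53  |  →2  ↓53
  @3  [1,0]  acc 9  |  →3  ↓9
  @3  [2,0]  acc 36  |  →3  ↓36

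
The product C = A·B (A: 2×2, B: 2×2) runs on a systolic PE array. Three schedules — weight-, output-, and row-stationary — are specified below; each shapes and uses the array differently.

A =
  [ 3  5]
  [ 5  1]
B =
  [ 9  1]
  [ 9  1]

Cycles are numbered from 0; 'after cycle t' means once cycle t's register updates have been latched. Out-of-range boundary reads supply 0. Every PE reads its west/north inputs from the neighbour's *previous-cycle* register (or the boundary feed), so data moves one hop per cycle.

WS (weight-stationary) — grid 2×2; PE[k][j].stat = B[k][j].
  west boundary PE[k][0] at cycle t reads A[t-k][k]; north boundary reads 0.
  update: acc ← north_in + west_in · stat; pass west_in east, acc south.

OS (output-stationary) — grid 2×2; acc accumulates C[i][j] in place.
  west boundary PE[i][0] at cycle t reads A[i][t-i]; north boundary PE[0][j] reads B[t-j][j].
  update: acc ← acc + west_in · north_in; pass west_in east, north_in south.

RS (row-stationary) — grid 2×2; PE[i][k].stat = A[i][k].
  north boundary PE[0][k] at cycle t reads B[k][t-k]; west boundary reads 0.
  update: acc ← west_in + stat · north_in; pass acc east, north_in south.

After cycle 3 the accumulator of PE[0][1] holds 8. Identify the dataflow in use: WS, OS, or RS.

dataflow = OS

— WS: 2×2; PE[0][1] trace:
  c0 r0c1: 0 / 0 / 0
  c1 r0c1: 3 / 3 / 3
  c2 r0c1: 5 / 5 / 5
  c3 r0c1: 0 / 0 / 0
— OS: 2×2; PE[0][1] trace:
  c0 r0c1: 0 / 0 / 0
  c1 r0c1: 3 / 3 / 1
  c2 r0c1: 8 / 5 / 1
  c3 r0c1: 8 / 0 / 0
— RS: 2×2; PE[0][1] trace:
  c0 r0c1: 0 / 0 / 0
  c1 r0c1: 72 / 72 / 9
  c2 r0c1: 8 / 8 / 1
  c3 r0c1: 0 / 0 / 0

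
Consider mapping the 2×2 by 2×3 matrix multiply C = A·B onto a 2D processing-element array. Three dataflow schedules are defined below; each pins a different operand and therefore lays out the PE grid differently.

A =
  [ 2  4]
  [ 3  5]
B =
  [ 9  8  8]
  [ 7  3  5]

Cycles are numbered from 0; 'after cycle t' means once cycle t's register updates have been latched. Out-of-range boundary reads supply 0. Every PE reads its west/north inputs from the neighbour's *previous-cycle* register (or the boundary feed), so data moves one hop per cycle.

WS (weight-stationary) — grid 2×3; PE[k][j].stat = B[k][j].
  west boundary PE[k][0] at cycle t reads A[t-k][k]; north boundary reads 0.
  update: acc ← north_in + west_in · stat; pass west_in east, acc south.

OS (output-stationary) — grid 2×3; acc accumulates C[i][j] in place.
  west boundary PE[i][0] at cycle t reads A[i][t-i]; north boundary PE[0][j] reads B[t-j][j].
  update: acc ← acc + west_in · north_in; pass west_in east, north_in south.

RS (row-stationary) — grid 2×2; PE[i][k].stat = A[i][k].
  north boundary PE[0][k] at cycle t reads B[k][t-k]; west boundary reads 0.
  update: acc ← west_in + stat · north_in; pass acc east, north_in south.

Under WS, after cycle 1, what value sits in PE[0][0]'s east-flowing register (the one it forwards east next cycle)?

register = 3

WS on a 2×3 grid — tracing PE[0][0] and its feeders:
  after 0 — PE[0][0] acc=18, pass-E 2, pass-S 18
  after 1 — PE[0][0] acc=27, pass-E 3, pass-S 27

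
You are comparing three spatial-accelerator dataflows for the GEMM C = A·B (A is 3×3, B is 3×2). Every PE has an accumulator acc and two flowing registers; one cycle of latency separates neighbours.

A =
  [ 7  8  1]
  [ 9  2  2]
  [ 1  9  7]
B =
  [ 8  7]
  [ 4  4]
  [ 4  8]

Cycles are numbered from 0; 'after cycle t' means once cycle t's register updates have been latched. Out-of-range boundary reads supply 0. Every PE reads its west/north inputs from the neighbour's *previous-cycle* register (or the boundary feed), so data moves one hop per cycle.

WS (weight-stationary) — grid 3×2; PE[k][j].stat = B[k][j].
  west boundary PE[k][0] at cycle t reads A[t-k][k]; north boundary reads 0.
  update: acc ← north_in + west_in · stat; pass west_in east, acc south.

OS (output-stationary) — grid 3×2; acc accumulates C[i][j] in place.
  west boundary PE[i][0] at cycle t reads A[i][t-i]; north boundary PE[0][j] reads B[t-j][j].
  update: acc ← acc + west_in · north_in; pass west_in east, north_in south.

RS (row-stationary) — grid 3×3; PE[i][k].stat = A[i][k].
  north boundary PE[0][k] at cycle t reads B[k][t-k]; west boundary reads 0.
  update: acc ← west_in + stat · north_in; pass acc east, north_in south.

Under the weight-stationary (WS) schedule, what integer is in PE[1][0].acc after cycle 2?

PE[1][0].acc = 80

WS on a 3×2 grid — tracing PE[1][0] and its feeders:
  cycle 0: PE[0][0] → acc 56, east 7, south 56
  cycle 0: PE[1][0] → acc 0, east 0, south 0
  cycle 1: PE[0][0] → acc 72, east 9, south 72
  cycle 1: PE[1][0] → acc 88, east 8, south 88
  cycle 2: PE[0][0] → acc 8, east 1, south 8
  cycle 2: PE[1][0] → acc 80, east 2, south 80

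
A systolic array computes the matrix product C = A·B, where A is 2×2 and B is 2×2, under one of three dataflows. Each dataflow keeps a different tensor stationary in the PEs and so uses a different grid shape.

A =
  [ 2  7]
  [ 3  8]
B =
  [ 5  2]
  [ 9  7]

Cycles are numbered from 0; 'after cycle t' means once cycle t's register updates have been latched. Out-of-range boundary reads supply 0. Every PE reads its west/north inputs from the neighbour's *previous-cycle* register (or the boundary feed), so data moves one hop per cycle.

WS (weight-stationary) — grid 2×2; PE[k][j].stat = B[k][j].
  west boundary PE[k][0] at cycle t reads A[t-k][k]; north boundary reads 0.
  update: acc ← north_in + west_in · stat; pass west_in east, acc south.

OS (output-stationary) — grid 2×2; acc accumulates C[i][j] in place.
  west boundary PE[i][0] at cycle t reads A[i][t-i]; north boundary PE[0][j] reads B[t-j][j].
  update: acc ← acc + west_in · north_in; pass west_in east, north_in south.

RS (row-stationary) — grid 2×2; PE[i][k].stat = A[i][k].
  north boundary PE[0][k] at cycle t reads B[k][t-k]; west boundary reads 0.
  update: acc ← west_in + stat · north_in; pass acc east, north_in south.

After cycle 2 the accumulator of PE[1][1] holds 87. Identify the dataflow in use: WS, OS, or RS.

— WS: 2×2; PE[1][1] trace:
  0: (1,1).acc=0  regs=<0,0>
  1: (1,1).acc=0  regs=<0,0>
  2: (1,1).acc=53  regs=<7,53>
— OS: 2×2; PE[1][1] trace:
  0: (1,1).acc=0  regs=<0,0>
  1: (1,1).acc=0  regs=<0,0>
  2: (1,1).acc=6  regs=<3,2>
— RS: 2×2; PE[1][1] trace:
  0: (1,1).acc=0  regs=<0,0>
  1: (1,1).acc=0  regs=<0,0>
  2: (1,1).acc=87  regs=<87,9>

dataflow = RS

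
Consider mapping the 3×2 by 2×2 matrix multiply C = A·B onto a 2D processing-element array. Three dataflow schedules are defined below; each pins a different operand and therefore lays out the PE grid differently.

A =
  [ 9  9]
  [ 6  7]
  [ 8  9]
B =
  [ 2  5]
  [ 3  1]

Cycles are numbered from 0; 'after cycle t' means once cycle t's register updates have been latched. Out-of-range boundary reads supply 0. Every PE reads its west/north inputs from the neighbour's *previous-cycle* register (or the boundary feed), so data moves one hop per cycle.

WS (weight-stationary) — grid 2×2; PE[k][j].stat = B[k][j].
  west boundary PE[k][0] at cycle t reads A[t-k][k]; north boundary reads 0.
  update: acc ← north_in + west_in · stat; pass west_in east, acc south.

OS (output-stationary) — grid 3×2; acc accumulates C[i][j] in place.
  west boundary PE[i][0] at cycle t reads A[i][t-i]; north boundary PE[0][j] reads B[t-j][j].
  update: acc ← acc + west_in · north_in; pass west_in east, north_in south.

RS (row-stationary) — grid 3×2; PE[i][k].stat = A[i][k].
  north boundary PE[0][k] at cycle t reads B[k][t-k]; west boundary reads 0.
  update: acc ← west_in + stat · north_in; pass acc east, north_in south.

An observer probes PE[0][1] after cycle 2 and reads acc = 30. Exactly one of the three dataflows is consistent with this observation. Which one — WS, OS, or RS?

dataflow = WS

Under WS (2×2), PE[0][1]:
  cycle 0: PE[0][1] → acc 0, east 0, south 0
  cycle 1: PE[0][1] → acc 45, east 9, south 45
  cycle 2: PE[0][1] → acc 30, east 6, south 30
Under OS (3×2), PE[0][1]:
  cycle 0: PE[0][1] → acc 0, east 0, south 0
  cycle 1: PE[0][1] → acc 45, east 9, south 5
  cycle 2: PE[0][1] → acc 54, east 9, south 1
Under RS (3×2), PE[0][1]:
  cycle 0: PE[0][1] → acc 0, east 0, south 0
  cycle 1: PE[0][1] → acc 45, east 45, south 3
  cycle 2: PE[0][1] → acc 54, east 54, south 1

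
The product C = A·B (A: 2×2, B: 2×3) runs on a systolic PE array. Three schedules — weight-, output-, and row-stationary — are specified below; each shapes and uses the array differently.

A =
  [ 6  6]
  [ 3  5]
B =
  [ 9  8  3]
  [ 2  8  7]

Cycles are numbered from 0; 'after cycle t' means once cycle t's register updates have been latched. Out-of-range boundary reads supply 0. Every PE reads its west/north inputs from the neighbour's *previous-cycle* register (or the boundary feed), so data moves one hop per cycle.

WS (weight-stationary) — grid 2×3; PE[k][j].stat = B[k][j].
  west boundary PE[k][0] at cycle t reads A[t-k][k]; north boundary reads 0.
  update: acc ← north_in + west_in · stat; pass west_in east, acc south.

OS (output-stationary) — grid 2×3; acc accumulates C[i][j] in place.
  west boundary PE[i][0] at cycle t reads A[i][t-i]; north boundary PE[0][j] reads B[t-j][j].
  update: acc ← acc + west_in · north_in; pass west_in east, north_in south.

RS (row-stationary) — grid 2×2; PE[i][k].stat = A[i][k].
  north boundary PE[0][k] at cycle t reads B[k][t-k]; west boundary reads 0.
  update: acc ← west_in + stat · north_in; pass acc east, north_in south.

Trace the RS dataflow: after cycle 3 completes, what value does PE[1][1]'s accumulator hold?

PE[1][1].acc = 64

Tracing RS — 2×2 array, target PE[1][1]:
  t=0 PE[0][1]: acc=0 h=0 v=0
  t=0 PE[1][0]: acc=0 h=0 v=0
  t=0 PE[1][1]: acc=0 h=0 v=0
  t=1 PE[0][1]: acc=66 h=66 v=2
  t=1 PE[1][0]: acc=27 h=27 v=9
  t=1 PE[1][1]: acc=0 h=0 v=0
  t=2 PE[0][1]: acc=96 h=96 v=8
  t=2 PE[1][0]: acc=24 h=24 v=8
  t=2 PE[1][1]: acc=37 h=37 v=2
  t=3 PE[0][1]: acc=60 h=60 v=7
  t=3 PE[1][0]: acc=9 h=9 v=3
  t=3 PE[1][1]: acc=64 h=64 v=8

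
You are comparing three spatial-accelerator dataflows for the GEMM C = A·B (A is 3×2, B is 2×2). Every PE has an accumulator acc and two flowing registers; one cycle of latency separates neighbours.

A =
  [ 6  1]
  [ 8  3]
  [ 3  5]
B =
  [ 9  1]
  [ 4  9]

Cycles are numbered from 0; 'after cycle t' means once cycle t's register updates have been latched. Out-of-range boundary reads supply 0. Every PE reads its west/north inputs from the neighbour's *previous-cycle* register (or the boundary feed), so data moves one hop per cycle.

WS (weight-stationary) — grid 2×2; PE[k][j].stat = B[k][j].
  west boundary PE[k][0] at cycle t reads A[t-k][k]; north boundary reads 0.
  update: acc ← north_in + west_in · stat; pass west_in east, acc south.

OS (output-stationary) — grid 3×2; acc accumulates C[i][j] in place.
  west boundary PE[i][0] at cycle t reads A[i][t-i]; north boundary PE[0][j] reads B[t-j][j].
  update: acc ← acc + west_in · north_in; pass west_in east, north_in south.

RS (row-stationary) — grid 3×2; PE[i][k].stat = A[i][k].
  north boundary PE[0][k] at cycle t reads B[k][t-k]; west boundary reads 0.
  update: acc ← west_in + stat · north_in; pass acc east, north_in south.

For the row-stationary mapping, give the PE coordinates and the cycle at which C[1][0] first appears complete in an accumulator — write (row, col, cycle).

(row, col, cycle) = (1, 1, 2)

RS: C[1][0] accumulates in PE[1][1]:
  @0  [1,1]  acc 0  |  →0  ↓0
  @1  [1,1]  acc 0  |  →0  ↓0
  @2  [1,1]  acc 84  |  →84  ↓4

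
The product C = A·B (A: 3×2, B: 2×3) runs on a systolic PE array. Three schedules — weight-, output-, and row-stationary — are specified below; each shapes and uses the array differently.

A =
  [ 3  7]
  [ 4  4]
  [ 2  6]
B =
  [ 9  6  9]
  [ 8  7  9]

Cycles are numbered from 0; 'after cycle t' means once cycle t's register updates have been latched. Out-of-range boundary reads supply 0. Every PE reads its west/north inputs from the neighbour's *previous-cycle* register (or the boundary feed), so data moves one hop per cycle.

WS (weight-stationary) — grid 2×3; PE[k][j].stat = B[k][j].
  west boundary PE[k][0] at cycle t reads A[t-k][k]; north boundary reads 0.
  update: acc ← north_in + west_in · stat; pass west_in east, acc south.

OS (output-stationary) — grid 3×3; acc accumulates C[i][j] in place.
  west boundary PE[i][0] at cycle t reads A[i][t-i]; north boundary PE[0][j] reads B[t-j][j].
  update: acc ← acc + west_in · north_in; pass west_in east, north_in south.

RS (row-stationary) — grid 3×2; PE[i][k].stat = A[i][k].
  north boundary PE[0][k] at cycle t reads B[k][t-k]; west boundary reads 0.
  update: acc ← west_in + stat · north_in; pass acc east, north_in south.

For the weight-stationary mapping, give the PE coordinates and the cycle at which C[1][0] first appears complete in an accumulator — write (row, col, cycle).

(row, col, cycle) = (1, 0, 2)

WS — PE[1][0] is where C[1][0] collects:
  @0  [1,0]  acc 0  |  →0  ↓0
  @1  [1,0]  acc 83  |  →7  ↓83
  @2  [1,0]  acc 68  |  →4  ↓68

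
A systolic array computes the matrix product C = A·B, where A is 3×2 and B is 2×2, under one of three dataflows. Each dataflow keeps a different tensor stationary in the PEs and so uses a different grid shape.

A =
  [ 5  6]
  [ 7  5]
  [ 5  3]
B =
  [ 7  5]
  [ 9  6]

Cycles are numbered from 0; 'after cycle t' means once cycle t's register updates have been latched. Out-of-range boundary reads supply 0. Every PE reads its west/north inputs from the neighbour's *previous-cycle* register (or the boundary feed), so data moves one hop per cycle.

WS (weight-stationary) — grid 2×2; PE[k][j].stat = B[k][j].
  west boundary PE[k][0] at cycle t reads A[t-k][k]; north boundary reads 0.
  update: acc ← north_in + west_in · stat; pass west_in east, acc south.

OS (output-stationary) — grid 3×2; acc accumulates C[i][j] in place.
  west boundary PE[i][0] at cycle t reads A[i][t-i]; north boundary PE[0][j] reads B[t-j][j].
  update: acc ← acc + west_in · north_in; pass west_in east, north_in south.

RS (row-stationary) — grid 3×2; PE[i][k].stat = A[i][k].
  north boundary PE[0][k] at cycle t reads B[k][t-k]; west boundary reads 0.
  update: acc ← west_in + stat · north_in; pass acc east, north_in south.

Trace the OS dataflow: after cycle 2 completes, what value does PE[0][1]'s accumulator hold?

OS on a 3×2 grid — tracing PE[0][1] and its feeders:
  [0] (0,0) acc=35 (h:5 v:7)
  [0] (0,1) acc=0 (h:0 v:0)
  [1] (0,0) acc=89 (h:6 v:9)
  [1] (0,1) acc=25 (h:5 v:5)
  [2] (0,0) acc=89 (h:0 v:0)
  [2] (0,1) acc=61 (h:6 v:6)

PE[0][1].acc = 61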